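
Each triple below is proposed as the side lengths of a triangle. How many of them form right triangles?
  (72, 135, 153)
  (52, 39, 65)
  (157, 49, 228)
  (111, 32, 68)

(72,135,153): 72²+135² = 23409 = 153² → right
(52,39,65): 39²+52² = 4225 = 65² → right
(157,49,228): 49+157 ≤ 228, not a triangle
(111,32,68): 32+68 ≤ 111, not a triangle
2 of the 4 are right.

2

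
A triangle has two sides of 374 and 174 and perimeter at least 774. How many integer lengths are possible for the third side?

322

Triangle inequality: 200 < x < 548. Perimeter ≥ 774 gives x ≥ 774 − 374 − 174 = 226.
So 226 ≤ x < 548; integers 226 through 547: 322 values.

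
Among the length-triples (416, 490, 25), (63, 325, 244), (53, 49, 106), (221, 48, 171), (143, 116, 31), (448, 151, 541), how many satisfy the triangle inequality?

2

(25,416,490): 25+416 ≤ 490 → not valid
(63,244,325): 63+244 ≤ 325 → not valid
(49,53,106): 49+53 ≤ 106 → not valid
(48,171,221): 48+171 ≤ 221 → not valid
(31,116,143): 31+116 > 143 → valid
(151,448,541): 151+448 > 541 → valid
2 of the 6 triples form a triangle.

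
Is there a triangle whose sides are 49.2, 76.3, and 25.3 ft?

The longest side is 76.3, but the other two sum to only 74.5.
74.5 < 76.3, so the triangle inequality fails.

No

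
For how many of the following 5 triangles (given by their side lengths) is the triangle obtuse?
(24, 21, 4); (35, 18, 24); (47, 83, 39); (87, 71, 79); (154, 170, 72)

(24,21,4): 4²+21² = 457 < 576 = 24² → obtuse
(35,18,24): 18²+24² = 900 < 1225 = 35² → obtuse
(47,83,39): 39²+47² = 3730 < 6889 = 83² → obtuse
(87,71,79): 71²+79² = 11282 > 7569 = 87² → acute
(154,170,72): 72²+154² = 28900 = 170² → right
3 of the 5 are obtuse.

3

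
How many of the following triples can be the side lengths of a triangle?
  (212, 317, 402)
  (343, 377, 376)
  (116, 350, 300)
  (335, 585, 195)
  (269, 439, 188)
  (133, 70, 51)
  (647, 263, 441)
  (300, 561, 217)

5

(212,317,402): 212+317 > 402 → valid
(343,376,377): 343+376 > 377 → valid
(116,300,350): 116+300 > 350 → valid
(195,335,585): 195+335 ≤ 585 → not valid
(188,269,439): 188+269 > 439 → valid
(51,70,133): 51+70 ≤ 133 → not valid
(263,441,647): 263+441 > 647 → valid
(217,300,561): 217+300 ≤ 561 → not valid
5 of the 8 triples form a triangle.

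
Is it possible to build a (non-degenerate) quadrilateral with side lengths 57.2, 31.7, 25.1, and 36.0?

A quadrilateral exists iff every side is shorter than the sum of the others — equivalently, the longest side is less than the sum of the rest.
Longest side 57.2 < 92.8 (sum of the remaining 3), so yes.

Yes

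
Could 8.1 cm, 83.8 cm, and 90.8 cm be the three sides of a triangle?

Yes

The longest side is 90.8, and the other two sum to 91.9.
Since 91.9 > 90.8, the triangle inequality holds.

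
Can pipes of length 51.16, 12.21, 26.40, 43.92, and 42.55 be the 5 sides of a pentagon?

Yes

A pentagon exists iff every side is shorter than the sum of the others — equivalently, the longest side is less than the sum of the rest.
Longest side 51.16 < 125.08 (sum of the remaining 4), so yes.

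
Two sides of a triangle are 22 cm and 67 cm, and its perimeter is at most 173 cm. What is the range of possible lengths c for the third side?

Triangle inequality alone gives 45 < c < 89.
The perimeter condition gives c ≤ 173 − 22 − 67 = 84.
Intersecting the two: 45 < c ≤ 84.

45 < c ≤ 84 cm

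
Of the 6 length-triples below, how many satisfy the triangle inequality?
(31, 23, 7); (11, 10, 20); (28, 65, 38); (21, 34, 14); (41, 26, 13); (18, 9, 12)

4

(7,23,31): 7+23 ≤ 31 → not valid
(10,11,20): 10+11 > 20 → valid
(28,38,65): 28+38 > 65 → valid
(14,21,34): 14+21 > 34 → valid
(13,26,41): 13+26 ≤ 41 → not valid
(9,12,18): 9+12 > 18 → valid
4 of the 6 triples form a triangle.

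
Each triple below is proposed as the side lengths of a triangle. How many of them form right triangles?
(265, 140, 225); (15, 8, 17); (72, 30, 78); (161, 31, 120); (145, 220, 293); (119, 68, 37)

(265,140,225): 140²+225² = 70225 = 265² → right
(15,8,17): 8²+15² = 289 = 17² → right
(72,30,78): 30²+72² = 6084 = 78² → right
(161,31,120): 31+120 ≤ 161, not a triangle
(145,220,293): 145²+220² = 69425 < 85849 = 293² → obtuse
(119,68,37): 37+68 ≤ 119, not a triangle
3 of the 6 are right.

3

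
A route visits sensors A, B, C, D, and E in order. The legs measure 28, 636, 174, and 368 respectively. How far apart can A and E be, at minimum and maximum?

66 ≤ AE ≤ 1206

The maximum is all hops collinear in one direction: 28 + 636 + 174 + 368 = 1206.
The longest hop is 636; the others sum to 570. Folding the others back against it leaves at least 636 − 570 = 66.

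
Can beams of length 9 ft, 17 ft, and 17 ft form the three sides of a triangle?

Yes

The longest side is 17, and the other two sum to 26.
Since 26 > 17, the triangle inequality holds.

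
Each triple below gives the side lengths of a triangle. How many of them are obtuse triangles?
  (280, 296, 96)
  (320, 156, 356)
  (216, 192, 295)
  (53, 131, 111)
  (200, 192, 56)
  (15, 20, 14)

2

(280,296,96): 96²+280² = 87616 = 296² → right
(320,156,356): 156²+320² = 126736 = 356² → right
(216,192,295): 192²+216² = 83520 < 87025 = 295² → obtuse
(53,131,111): 53²+111² = 15130 < 17161 = 131² → obtuse
(200,192,56): 56²+192² = 40000 = 200² → right
(15,20,14): 14²+15² = 421 > 400 = 20² → acute
2 of the 6 are obtuse.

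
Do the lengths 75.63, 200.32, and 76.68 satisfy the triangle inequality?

No

The longest side is 200.32, but the other two sum to only 152.31.
152.31 < 200.32, so the triangle inequality fails.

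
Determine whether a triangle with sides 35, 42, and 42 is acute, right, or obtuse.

Compare the square of the longest side to the sum of squares of the other two: 35² + 42² = 2989 > 1764 = 42².

acute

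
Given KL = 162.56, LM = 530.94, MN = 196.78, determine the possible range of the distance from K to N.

The maximum is all hops collinear in one direction: 162.56 + 530.94 + 196.78 = 890.28.
The longest hop is 530.94; the others sum to 359.34. Folding the others back against it leaves at least 530.94 − 359.34 = 171.60.

171.60 ≤ KN ≤ 890.28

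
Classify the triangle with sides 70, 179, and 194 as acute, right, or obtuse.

Compare the square of the longest side to the sum of squares of the other two: 70² + 179² = 36941 < 37636 = 194².

obtuse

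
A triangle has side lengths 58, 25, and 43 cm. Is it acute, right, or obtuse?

Compare the square of the longest side to the sum of squares of the other two: 25² + 43² = 2474 < 3364 = 58².

obtuse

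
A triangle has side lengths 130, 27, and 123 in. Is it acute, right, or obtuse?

Compare the square of the longest side to the sum of squares of the other two: 27² + 123² = 15858 < 16900 = 130².

obtuse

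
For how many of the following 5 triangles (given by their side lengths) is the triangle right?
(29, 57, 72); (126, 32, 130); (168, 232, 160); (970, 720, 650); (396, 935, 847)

4

(29,57,72): 29²+57² = 4090 < 5184 = 72² → obtuse
(126,32,130): 32²+126² = 16900 = 130² → right
(168,232,160): 160²+168² = 53824 = 232² → right
(970,720,650): 650²+720² = 940900 = 970² → right
(396,935,847): 396²+847² = 874225 = 935² → right
4 of the 5 are right.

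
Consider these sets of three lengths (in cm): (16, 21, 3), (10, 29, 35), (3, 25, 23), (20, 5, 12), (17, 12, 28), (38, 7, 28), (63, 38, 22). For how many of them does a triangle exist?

(3,16,21): 3+16 ≤ 21 → not valid
(10,29,35): 10+29 > 35 → valid
(3,23,25): 3+23 > 25 → valid
(5,12,20): 5+12 ≤ 20 → not valid
(12,17,28): 12+17 > 28 → valid
(7,28,38): 7+28 ≤ 38 → not valid
(22,38,63): 22+38 ≤ 63 → not valid
3 of the 7 triples form a triangle.

3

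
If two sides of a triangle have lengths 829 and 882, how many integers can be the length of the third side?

1657

The third side lies in the open interval (53, 1711).
Integers from 54 to 1710 inclusive: 1710 − 54 + 1 = 1657.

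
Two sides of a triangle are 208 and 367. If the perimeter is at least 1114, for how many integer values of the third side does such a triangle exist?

Triangle inequality: 159 < x < 575. Perimeter ≥ 1114 gives x ≥ 1114 − 208 − 367 = 539.
So 539 ≤ x < 575; integers 539 through 574: 36 values.

36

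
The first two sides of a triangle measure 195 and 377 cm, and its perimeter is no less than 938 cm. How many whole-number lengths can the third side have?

Triangle inequality: 182 < x < 572. Perimeter ≥ 938 gives x ≥ 938 − 195 − 377 = 366.
So 366 ≤ x < 572; integers 366 through 571: 206 values.

206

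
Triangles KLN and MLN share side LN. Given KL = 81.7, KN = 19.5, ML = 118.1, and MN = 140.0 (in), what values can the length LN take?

62.2 < LN < 101.2

From triangle KLN: |81.7 − 19.5| < LN < 81.7 + 19.5, i.e. 62.2 < LN < 101.2.
From triangle MLN: 21.9 < LN < 258.1.
Both must hold, so LN lies in the intersection.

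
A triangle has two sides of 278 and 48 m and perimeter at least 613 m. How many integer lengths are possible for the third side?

Triangle inequality: 230 < x < 326. Perimeter ≥ 613 gives x ≥ 613 − 278 − 48 = 287.
So 287 ≤ x < 326; integers 287 through 325: 39 values.

39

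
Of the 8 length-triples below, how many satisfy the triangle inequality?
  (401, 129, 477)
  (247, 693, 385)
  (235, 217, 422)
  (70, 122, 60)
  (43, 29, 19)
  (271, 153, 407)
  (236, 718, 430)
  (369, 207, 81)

5

(129,401,477): 129+401 > 477 → valid
(247,385,693): 247+385 ≤ 693 → not valid
(217,235,422): 217+235 > 422 → valid
(60,70,122): 60+70 > 122 → valid
(19,29,43): 19+29 > 43 → valid
(153,271,407): 153+271 > 407 → valid
(236,430,718): 236+430 ≤ 718 → not valid
(81,207,369): 81+207 ≤ 369 → not valid
5 of the 8 triples form a triangle.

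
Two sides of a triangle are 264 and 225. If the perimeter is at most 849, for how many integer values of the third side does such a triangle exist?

321

Triangle inequality: 39 < x < 489. Perimeter ≤ 849 gives x ≤ 849 − 264 − 225 = 360.
So 39 < x ≤ 360; integers 40 through 360: 321 values.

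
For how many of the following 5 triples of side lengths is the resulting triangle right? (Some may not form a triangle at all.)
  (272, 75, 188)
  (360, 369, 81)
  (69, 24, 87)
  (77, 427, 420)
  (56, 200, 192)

3

(272,75,188): 75+188 ≤ 272, not a triangle
(360,369,81): 81²+360² = 136161 = 369² → right
(69,24,87): 24²+69² = 5337 < 7569 = 87² → obtuse
(77,427,420): 77²+420² = 182329 = 427² → right
(56,200,192): 56²+192² = 40000 = 200² → right
3 of the 5 are right.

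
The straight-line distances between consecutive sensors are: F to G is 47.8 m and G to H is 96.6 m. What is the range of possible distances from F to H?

48.8 ≤ FH ≤ 144.4 m

By the triangle inequality, |47.8 − 96.6| ≤ FH ≤ 47.8 + 96.6.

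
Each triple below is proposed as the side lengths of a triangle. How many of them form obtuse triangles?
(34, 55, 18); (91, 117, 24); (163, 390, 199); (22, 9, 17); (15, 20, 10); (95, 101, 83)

(34,55,18): 18+34 ≤ 55, not a triangle
(91,117,24): 24+91 ≤ 117, not a triangle
(163,390,199): 163+199 ≤ 390, not a triangle
(22,9,17): 9²+17² = 370 < 484 = 22² → obtuse
(15,20,10): 10²+15² = 325 < 400 = 20² → obtuse
(95,101,83): 83²+95² = 15914 > 10201 = 101² → acute
2 of the 6 are obtuse.

2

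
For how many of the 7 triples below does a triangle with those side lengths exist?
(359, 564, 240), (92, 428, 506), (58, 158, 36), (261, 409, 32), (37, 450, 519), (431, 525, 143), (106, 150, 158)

(240,359,564): 240+359 > 564 → valid
(92,428,506): 92+428 > 506 → valid
(36,58,158): 36+58 ≤ 158 → not valid
(32,261,409): 32+261 ≤ 409 → not valid
(37,450,519): 37+450 ≤ 519 → not valid
(143,431,525): 143+431 > 525 → valid
(106,150,158): 106+150 > 158 → valid
4 of the 7 triples form a triangle.

4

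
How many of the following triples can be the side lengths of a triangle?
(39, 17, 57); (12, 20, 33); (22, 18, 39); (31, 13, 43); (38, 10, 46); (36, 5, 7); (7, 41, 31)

3

(17,39,57): 17+39 ≤ 57 → not valid
(12,20,33): 12+20 ≤ 33 → not valid
(18,22,39): 18+22 > 39 → valid
(13,31,43): 13+31 > 43 → valid
(10,38,46): 10+38 > 46 → valid
(5,7,36): 5+7 ≤ 36 → not valid
(7,31,41): 7+31 ≤ 41 → not valid
3 of the 7 triples form a triangle.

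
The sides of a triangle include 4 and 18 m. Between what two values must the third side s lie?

By the triangle inequality, s must be less than 4 + 18 = 22 and greater than |4 − 18| = 14.

14 < s < 22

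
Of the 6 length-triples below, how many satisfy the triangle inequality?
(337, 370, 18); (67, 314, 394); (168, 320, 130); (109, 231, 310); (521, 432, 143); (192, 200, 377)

(18,337,370): 18+337 ≤ 370 → not valid
(67,314,394): 67+314 ≤ 394 → not valid
(130,168,320): 130+168 ≤ 320 → not valid
(109,231,310): 109+231 > 310 → valid
(143,432,521): 143+432 > 521 → valid
(192,200,377): 192+200 > 377 → valid
3 of the 6 triples form a triangle.

3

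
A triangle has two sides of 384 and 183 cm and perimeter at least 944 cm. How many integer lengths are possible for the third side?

Triangle inequality: 201 < x < 567. Perimeter ≥ 944 gives x ≥ 944 − 384 − 183 = 377.
So 377 ≤ x < 567; integers 377 through 566: 190 values.

190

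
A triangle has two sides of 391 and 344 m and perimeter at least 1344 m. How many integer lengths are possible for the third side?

126

Triangle inequality: 47 < x < 735. Perimeter ≥ 1344 gives x ≥ 1344 − 391 − 344 = 609.
So 609 ≤ x < 735; integers 609 through 734: 126 values.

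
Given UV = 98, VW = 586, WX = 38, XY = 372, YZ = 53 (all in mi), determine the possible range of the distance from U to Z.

The maximum is all hops collinear in one direction: 98 + 586 + 38 + 372 + 53 = 1147.
The longest hop is 586; the others sum to 561. Folding the others back against it leaves at least 586 − 561 = 25.

25 ≤ UZ ≤ 1147 mi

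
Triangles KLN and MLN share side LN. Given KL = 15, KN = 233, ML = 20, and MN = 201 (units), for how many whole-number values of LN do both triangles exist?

From triangle KLN: 218 < LN < 248.
From triangle MLN: 181 < LN < 221.
Intersection: 218 < LN < 221, so integers 219 through 220: 2 values.

2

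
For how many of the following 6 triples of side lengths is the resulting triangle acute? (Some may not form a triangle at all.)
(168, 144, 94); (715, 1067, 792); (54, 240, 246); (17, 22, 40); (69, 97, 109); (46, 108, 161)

2

(168,144,94): 94²+144² = 29572 > 28224 = 168² → acute
(715,1067,792): 715²+792² = 1138489 = 1067² → right
(54,240,246): 54²+240² = 60516 = 246² → right
(17,22,40): 17+22 ≤ 40, not a triangle
(69,97,109): 69²+97² = 14170 > 11881 = 109² → acute
(46,108,161): 46+108 ≤ 161, not a triangle
2 of the 6 are acute.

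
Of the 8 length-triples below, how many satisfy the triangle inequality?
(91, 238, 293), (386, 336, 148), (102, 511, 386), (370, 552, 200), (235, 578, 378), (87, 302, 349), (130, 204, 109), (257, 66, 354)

6

(91,238,293): 91+238 > 293 → valid
(148,336,386): 148+336 > 386 → valid
(102,386,511): 102+386 ≤ 511 → not valid
(200,370,552): 200+370 > 552 → valid
(235,378,578): 235+378 > 578 → valid
(87,302,349): 87+302 > 349 → valid
(109,130,204): 109+130 > 204 → valid
(66,257,354): 66+257 ≤ 354 → not valid
6 of the 8 triples form a triangle.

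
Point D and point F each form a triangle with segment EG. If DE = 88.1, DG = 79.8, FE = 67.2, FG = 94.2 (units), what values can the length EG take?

From triangle DEG: |88.1 − 79.8| < EG < 88.1 + 79.8, i.e. 8.3 < EG < 167.9.
From triangle FEG: 27.0 < EG < 161.4.
Both must hold, so EG lies in the intersection.

27.0 < EG < 161.4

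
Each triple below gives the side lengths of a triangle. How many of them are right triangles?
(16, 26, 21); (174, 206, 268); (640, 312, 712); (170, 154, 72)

2

(16,26,21): 16²+21² = 697 > 676 = 26² → acute
(174,206,268): 174²+206² = 72712 > 71824 = 268² → acute
(640,312,712): 312²+640² = 506944 = 712² → right
(170,154,72): 72²+154² = 28900 = 170² → right
2 of the 4 are right.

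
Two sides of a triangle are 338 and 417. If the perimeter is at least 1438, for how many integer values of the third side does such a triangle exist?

72

Triangle inequality: 79 < x < 755. Perimeter ≥ 1438 gives x ≥ 1438 − 338 − 417 = 683.
So 683 ≤ x < 755; integers 683 through 754: 72 values.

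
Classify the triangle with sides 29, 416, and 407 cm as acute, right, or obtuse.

obtuse

Compare the square of the longest side to the sum of squares of the other two: 29² + 407² = 166490 < 173056 = 416².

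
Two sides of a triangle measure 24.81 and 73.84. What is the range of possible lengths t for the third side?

By the triangle inequality, t must be less than 24.81 + 73.84 = 98.65 and greater than |24.81 − 73.84| = 49.03.

49.03 < t < 98.65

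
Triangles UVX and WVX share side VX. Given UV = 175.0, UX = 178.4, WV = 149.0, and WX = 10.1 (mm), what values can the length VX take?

From triangle UVX: |175.0 − 178.4| < VX < 175.0 + 178.4, i.e. 3.4 < VX < 353.4.
From triangle WVX: 138.9 < VX < 159.1.
Both must hold, so VX lies in the intersection.

138.9 < VX < 159.1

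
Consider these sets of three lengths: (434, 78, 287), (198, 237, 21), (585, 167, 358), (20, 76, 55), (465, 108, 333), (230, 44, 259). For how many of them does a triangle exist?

(78,287,434): 78+287 ≤ 434 → not valid
(21,198,237): 21+198 ≤ 237 → not valid
(167,358,585): 167+358 ≤ 585 → not valid
(20,55,76): 20+55 ≤ 76 → not valid
(108,333,465): 108+333 ≤ 465 → not valid
(44,230,259): 44+230 > 259 → valid
1 of the 6 triples forms a triangle.

1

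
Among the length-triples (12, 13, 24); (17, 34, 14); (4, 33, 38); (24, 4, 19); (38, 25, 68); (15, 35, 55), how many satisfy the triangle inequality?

(12,13,24): 12+13 > 24 → valid
(14,17,34): 14+17 ≤ 34 → not valid
(4,33,38): 4+33 ≤ 38 → not valid
(4,19,24): 4+19 ≤ 24 → not valid
(25,38,68): 25+38 ≤ 68 → not valid
(15,35,55): 15+35 ≤ 55 → not valid
1 of the 6 triples forms a triangle.

1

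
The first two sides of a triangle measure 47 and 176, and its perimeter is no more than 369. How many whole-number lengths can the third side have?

17

Triangle inequality: 129 < x < 223. Perimeter ≤ 369 gives x ≤ 369 − 47 − 176 = 146.
So 129 < x ≤ 146; integers 130 through 146: 17 values.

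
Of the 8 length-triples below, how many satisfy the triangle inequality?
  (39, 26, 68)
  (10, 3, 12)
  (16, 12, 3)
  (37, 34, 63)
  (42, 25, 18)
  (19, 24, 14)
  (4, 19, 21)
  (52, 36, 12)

(26,39,68): 26+39 ≤ 68 → not valid
(3,10,12): 3+10 > 12 → valid
(3,12,16): 3+12 ≤ 16 → not valid
(34,37,63): 34+37 > 63 → valid
(18,25,42): 18+25 > 42 → valid
(14,19,24): 14+19 > 24 → valid
(4,19,21): 4+19 > 21 → valid
(12,36,52): 12+36 ≤ 52 → not valid
5 of the 8 triples form a triangle.

5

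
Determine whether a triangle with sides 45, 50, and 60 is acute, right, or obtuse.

acute

Compare the square of the longest side to the sum of squares of the other two: 45² + 50² = 4525 > 3600 = 60².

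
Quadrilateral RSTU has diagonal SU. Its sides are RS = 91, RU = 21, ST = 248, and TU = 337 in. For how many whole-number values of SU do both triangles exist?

From triangle RSU: 70 < SU < 112.
From triangle TSU: 89 < SU < 585.
Intersection: 89 < SU < 112, so integers 90 through 111: 22 values.

22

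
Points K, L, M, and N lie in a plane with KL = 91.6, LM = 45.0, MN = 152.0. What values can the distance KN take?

The maximum is all hops collinear in one direction: 91.6 + 45.0 + 152.0 = 288.6.
The longest hop is 152.0; the others sum to 136.6. Folding the others back against it leaves at least 152.0 − 136.6 = 15.4.

15.4 ≤ KN ≤ 288.6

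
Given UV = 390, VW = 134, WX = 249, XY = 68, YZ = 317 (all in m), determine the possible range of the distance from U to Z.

The maximum is all hops collinear in one direction: 390 + 134 + 249 + 68 + 317 = 1158.
The longest hop is 390; the others sum to 768. Since 390 ≤ 768, the path can fold back on itself completely, so the minimum distance is 0.

0 ≤ UZ ≤ 1158 m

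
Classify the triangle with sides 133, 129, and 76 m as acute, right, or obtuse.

acute

Compare the square of the longest side to the sum of squares of the other two: 76² + 129² = 22417 > 17689 = 133².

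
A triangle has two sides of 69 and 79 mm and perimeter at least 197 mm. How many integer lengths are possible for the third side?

99

Triangle inequality: 10 < x < 148. Perimeter ≥ 197 gives x ≥ 197 − 69 − 79 = 49.
So 49 ≤ x < 148; integers 49 through 147: 99 values.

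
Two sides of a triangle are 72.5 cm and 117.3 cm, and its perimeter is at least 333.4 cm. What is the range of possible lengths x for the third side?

143.6 ≤ x < 189.8 cm

Triangle inequality alone gives 44.8 < x < 189.8.
The perimeter condition gives x ≥ 333.4 − 72.5 − 117.3 = 143.6.
Intersecting the two: 143.6 ≤ x < 189.8.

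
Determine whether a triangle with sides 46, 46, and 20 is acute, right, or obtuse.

Compare the square of the longest side to the sum of squares of the other two: 20² + 46² = 2516 > 2116 = 46².

acute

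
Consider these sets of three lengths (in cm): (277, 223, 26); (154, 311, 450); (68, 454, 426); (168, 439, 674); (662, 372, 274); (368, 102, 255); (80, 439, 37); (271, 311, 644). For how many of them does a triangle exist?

(26,223,277): 26+223 ≤ 277 → not valid
(154,311,450): 154+311 > 450 → valid
(68,426,454): 68+426 > 454 → valid
(168,439,674): 168+439 ≤ 674 → not valid
(274,372,662): 274+372 ≤ 662 → not valid
(102,255,368): 102+255 ≤ 368 → not valid
(37,80,439): 37+80 ≤ 439 → not valid
(271,311,644): 271+311 ≤ 644 → not valid
2 of the 8 triples form a triangle.

2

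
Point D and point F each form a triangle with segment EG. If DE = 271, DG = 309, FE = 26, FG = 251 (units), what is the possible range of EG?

From triangle DEG: |271 − 309| < EG < 271 + 309, i.e. 38 < EG < 580.
From triangle FEG: 225 < EG < 277.
Both must hold, so EG lies in the intersection.

225 < EG < 277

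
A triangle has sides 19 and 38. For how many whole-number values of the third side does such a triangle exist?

37

The third side lies in the open interval (19, 57).
Integers from 20 to 56 inclusive: 56 − 20 + 1 = 37.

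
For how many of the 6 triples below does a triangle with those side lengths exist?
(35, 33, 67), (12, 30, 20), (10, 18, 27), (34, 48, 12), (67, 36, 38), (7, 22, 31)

(33,35,67): 33+35 > 67 → valid
(12,20,30): 12+20 > 30 → valid
(10,18,27): 10+18 > 27 → valid
(12,34,48): 12+34 ≤ 48 → not valid
(36,38,67): 36+38 > 67 → valid
(7,22,31): 7+22 ≤ 31 → not valid
4 of the 6 triples form a triangle.

4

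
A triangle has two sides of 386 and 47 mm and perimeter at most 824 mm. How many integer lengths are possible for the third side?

52

Triangle inequality: 339 < x < 433. Perimeter ≤ 824 gives x ≤ 824 − 386 − 47 = 391.
So 339 < x ≤ 391; integers 340 through 391: 52 values.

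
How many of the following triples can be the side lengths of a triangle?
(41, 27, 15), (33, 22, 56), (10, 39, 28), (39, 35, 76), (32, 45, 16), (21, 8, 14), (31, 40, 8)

3

(15,27,41): 15+27 > 41 → valid
(22,33,56): 22+33 ≤ 56 → not valid
(10,28,39): 10+28 ≤ 39 → not valid
(35,39,76): 35+39 ≤ 76 → not valid
(16,32,45): 16+32 > 45 → valid
(8,14,21): 8+14 > 21 → valid
(8,31,40): 8+31 ≤ 40 → not valid
3 of the 7 triples form a triangle.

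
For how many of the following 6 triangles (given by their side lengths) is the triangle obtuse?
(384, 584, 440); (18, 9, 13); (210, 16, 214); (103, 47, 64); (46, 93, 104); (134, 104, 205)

(384,584,440): 384²+440² = 341056 = 584² → right
(18,9,13): 9²+13² = 250 < 324 = 18² → obtuse
(210,16,214): 16²+210² = 44356 < 45796 = 214² → obtuse
(103,47,64): 47²+64² = 6305 < 10609 = 103² → obtuse
(46,93,104): 46²+93² = 10765 < 10816 = 104² → obtuse
(134,104,205): 104²+134² = 28772 < 42025 = 205² → obtuse
5 of the 6 are obtuse.

5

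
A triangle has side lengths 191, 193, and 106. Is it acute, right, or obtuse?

Compare the square of the longest side to the sum of squares of the other two: 106² + 191² = 47717 > 37249 = 193².

acute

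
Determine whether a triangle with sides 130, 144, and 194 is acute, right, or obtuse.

Compare the square of the longest side to the sum of squares of the other two: 130² + 144² = 37636 = 194².

right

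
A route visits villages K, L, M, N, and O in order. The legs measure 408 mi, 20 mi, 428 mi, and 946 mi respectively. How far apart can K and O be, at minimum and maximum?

90 ≤ KO ≤ 1802 mi

The maximum is all hops collinear in one direction: 408 + 20 + 428 + 946 = 1802.
The longest hop is 946; the others sum to 856. Folding the others back against it leaves at least 946 − 856 = 90.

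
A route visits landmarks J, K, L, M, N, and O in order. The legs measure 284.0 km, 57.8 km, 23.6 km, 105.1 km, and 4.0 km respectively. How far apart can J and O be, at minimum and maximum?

93.5 ≤ JO ≤ 474.5 km

The maximum is all hops collinear in one direction: 284.0 + 57.8 + 23.6 + 105.1 + 4.0 = 474.5.
The longest hop is 284.0; the others sum to 190.5. Folding the others back against it leaves at least 284.0 − 190.5 = 93.5.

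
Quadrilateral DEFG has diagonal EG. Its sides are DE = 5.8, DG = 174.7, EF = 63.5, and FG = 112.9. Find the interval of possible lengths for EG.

From triangle DEG: |5.8 − 174.7| < EG < 5.8 + 174.7, i.e. 168.9 < EG < 180.5.
From triangle FEG: 49.4 < EG < 176.4.
Both must hold, so EG lies in the intersection.

168.9 < EG < 176.4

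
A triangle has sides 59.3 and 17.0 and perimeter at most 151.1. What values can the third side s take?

42.3 < s ≤ 74.8

Triangle inequality alone gives 42.3 < s < 76.3.
The perimeter condition gives s ≤ 151.1 − 59.3 − 17.0 = 74.8.
Intersecting the two: 42.3 < s ≤ 74.8.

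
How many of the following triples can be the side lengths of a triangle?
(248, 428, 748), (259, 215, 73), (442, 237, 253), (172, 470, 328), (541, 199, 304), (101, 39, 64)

(248,428,748): 248+428 ≤ 748 → not valid
(73,215,259): 73+215 > 259 → valid
(237,253,442): 237+253 > 442 → valid
(172,328,470): 172+328 > 470 → valid
(199,304,541): 199+304 ≤ 541 → not valid
(39,64,101): 39+64 > 101 → valid
4 of the 6 triples form a triangle.

4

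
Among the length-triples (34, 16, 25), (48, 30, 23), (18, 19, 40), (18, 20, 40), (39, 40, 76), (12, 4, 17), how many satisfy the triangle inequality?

(16,25,34): 16+25 > 34 → valid
(23,30,48): 23+30 > 48 → valid
(18,19,40): 18+19 ≤ 40 → not valid
(18,20,40): 18+20 ≤ 40 → not valid
(39,40,76): 39+40 > 76 → valid
(4,12,17): 4+12 ≤ 17 → not valid
3 of the 6 triples form a triangle.

3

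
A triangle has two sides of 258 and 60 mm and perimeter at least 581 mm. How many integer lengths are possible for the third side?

55

Triangle inequality: 198 < x < 318. Perimeter ≥ 581 gives x ≥ 581 − 258 − 60 = 263.
So 263 ≤ x < 318; integers 263 through 317: 55 values.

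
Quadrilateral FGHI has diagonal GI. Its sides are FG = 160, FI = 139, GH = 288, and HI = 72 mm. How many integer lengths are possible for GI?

From triangle FGI: 21 < GI < 299.
From triangle HGI: 216 < GI < 360.
Intersection: 216 < GI < 299, so integers 217 through 298: 82 values.

82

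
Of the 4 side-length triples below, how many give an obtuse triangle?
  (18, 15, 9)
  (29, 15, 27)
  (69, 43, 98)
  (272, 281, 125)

2

(18,15,9): 9²+15² = 306 < 324 = 18² → obtuse
(29,15,27): 15²+27² = 954 > 841 = 29² → acute
(69,43,98): 43²+69² = 6610 < 9604 = 98² → obtuse
(272,281,125): 125²+272² = 89609 > 78961 = 281² → acute
2 of the 4 are obtuse.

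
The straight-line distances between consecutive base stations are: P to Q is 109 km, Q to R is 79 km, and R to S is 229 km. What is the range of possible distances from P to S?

The maximum is all hops collinear in one direction: 109 + 79 + 229 = 417.
The longest hop is 229; the others sum to 188. Folding the others back against it leaves at least 229 − 188 = 41.

41 ≤ PS ≤ 417 km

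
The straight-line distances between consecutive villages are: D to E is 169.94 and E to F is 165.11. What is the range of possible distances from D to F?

By the triangle inequality, |169.94 − 165.11| ≤ DF ≤ 169.94 + 165.11.

4.83 ≤ DF ≤ 335.05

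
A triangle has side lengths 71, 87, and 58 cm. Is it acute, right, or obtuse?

Compare the square of the longest side to the sum of squares of the other two: 58² + 71² = 8405 > 7569 = 87².

acute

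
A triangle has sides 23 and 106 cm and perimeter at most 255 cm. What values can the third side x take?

Triangle inequality alone gives 83 < x < 129.
The perimeter condition gives x ≤ 255 − 23 − 106 = 126.
Intersecting the two: 83 < x ≤ 126.

83 < x ≤ 126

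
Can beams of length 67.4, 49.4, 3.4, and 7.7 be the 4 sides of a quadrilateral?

For a quadrilateral, each side must be shorter than the sum of the others.
Here the longest side is 67.4, but the remaining 3 sides sum to only 60.5.

No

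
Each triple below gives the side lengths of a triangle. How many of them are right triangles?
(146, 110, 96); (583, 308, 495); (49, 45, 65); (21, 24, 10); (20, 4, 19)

(146,110,96): 96²+110² = 21316 = 146² → right
(583,308,495): 308²+495² = 339889 = 583² → right
(49,45,65): 45²+49² = 4426 > 4225 = 65² → acute
(21,24,10): 10²+21² = 541 < 576 = 24² → obtuse
(20,4,19): 4²+19² = 377 < 400 = 20² → obtuse
2 of the 5 are right.

2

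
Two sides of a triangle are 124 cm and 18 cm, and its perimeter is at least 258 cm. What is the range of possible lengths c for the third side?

116 ≤ c < 142 cm

Triangle inequality alone gives 106 < c < 142.
The perimeter condition gives c ≥ 258 − 124 − 18 = 116.
Intersecting the two: 116 ≤ c < 142.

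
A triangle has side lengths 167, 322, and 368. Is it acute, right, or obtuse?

Compare the square of the longest side to the sum of squares of the other two: 167² + 322² = 131573 < 135424 = 368².

obtuse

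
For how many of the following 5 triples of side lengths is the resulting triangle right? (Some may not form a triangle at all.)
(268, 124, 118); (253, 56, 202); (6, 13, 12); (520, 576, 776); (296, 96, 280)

2

(268,124,118): 118+124 ≤ 268, not a triangle
(253,56,202): 56²+202² = 43940 < 64009 = 253² → obtuse
(6,13,12): 6²+12² = 180 > 169 = 13² → acute
(520,576,776): 520²+576² = 602176 = 776² → right
(296,96,280): 96²+280² = 87616 = 296² → right
2 of the 5 are right.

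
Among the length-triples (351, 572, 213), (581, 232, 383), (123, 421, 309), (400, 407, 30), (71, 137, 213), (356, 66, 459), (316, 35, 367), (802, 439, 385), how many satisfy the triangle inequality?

(213,351,572): 213+351 ≤ 572 → not valid
(232,383,581): 232+383 > 581 → valid
(123,309,421): 123+309 > 421 → valid
(30,400,407): 30+400 > 407 → valid
(71,137,213): 71+137 ≤ 213 → not valid
(66,356,459): 66+356 ≤ 459 → not valid
(35,316,367): 35+316 ≤ 367 → not valid
(385,439,802): 385+439 > 802 → valid
4 of the 8 triples form a triangle.

4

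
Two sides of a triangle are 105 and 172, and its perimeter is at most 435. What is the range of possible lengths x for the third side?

67 < x ≤ 158

Triangle inequality alone gives 67 < x < 277.
The perimeter condition gives x ≤ 435 − 105 − 172 = 158.
Intersecting the two: 67 < x ≤ 158.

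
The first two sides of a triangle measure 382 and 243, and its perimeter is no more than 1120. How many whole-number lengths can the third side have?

Triangle inequality: 139 < x < 625. Perimeter ≤ 1120 gives x ≤ 1120 − 382 − 243 = 495.
So 139 < x ≤ 495; integers 140 through 495: 356 values.

356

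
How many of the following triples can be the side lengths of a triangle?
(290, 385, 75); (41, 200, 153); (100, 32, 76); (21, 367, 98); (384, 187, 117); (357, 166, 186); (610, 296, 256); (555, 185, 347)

(75,290,385): 75+290 ≤ 385 → not valid
(41,153,200): 41+153 ≤ 200 → not valid
(32,76,100): 32+76 > 100 → valid
(21,98,367): 21+98 ≤ 367 → not valid
(117,187,384): 117+187 ≤ 384 → not valid
(166,186,357): 166+186 ≤ 357 → not valid
(256,296,610): 256+296 ≤ 610 → not valid
(185,347,555): 185+347 ≤ 555 → not valid
1 of the 8 triples forms a triangle.

1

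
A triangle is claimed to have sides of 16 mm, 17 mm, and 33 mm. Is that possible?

The two shorter sides sum to 33, exactly equal to the longest side 33.
That gives only a degenerate (flat) triangle — the inequality must be strict.

No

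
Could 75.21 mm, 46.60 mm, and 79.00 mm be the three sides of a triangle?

Yes

The longest side is 79.00, and the other two sum to 121.81.
Since 121.81 > 79.00, the triangle inequality holds.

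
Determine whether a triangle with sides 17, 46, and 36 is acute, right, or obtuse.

obtuse

Compare the square of the longest side to the sum of squares of the other two: 17² + 36² = 1585 < 2116 = 46².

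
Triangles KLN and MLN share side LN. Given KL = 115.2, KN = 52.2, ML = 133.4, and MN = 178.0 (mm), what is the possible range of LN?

63.0 < LN < 167.4

From triangle KLN: |115.2 − 52.2| < LN < 115.2 + 52.2, i.e. 63.0 < LN < 167.4.
From triangle MLN: 44.6 < LN < 311.4.
Both must hold, so LN lies in the intersection.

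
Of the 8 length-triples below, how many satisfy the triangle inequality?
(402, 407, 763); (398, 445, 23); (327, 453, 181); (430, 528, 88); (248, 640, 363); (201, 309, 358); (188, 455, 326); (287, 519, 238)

5

(402,407,763): 402+407 > 763 → valid
(23,398,445): 23+398 ≤ 445 → not valid
(181,327,453): 181+327 > 453 → valid
(88,430,528): 88+430 ≤ 528 → not valid
(248,363,640): 248+363 ≤ 640 → not valid
(201,309,358): 201+309 > 358 → valid
(188,326,455): 188+326 > 455 → valid
(238,287,519): 238+287 > 519 → valid
5 of the 8 triples form a triangle.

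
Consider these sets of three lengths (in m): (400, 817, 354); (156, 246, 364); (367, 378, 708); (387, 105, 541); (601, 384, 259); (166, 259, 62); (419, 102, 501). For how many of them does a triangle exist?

4

(354,400,817): 354+400 ≤ 817 → not valid
(156,246,364): 156+246 > 364 → valid
(367,378,708): 367+378 > 708 → valid
(105,387,541): 105+387 ≤ 541 → not valid
(259,384,601): 259+384 > 601 → valid
(62,166,259): 62+166 ≤ 259 → not valid
(102,419,501): 102+419 > 501 → valid
4 of the 7 triples form a triangle.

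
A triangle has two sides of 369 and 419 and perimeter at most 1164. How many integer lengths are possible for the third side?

Triangle inequality: 50 < x < 788. Perimeter ≤ 1164 gives x ≤ 1164 − 369 − 419 = 376.
So 50 < x ≤ 376; integers 51 through 376: 326 values.

326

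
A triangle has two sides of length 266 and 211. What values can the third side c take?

55 < c < 477

By the triangle inequality, c must be less than 266 + 211 = 477 and greater than |266 − 211| = 55.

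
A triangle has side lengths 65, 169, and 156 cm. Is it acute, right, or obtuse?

Compare the square of the longest side to the sum of squares of the other two: 65² + 156² = 28561 = 169².

right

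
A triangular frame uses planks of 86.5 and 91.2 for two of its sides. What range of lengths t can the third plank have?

4.7 < t < 177.7

By the triangle inequality, t must be less than 86.5 + 91.2 = 177.7 and greater than |86.5 − 91.2| = 4.7.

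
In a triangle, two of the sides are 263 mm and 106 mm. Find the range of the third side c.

157 < c < 369

By the triangle inequality, c must be less than 263 + 106 = 369 and greater than |263 − 106| = 157.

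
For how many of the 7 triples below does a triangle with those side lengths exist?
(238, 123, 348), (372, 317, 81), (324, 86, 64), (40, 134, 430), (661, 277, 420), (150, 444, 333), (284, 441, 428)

5

(123,238,348): 123+238 > 348 → valid
(81,317,372): 81+317 > 372 → valid
(64,86,324): 64+86 ≤ 324 → not valid
(40,134,430): 40+134 ≤ 430 → not valid
(277,420,661): 277+420 > 661 → valid
(150,333,444): 150+333 > 444 → valid
(284,428,441): 284+428 > 441 → valid
5 of the 7 triples form a triangle.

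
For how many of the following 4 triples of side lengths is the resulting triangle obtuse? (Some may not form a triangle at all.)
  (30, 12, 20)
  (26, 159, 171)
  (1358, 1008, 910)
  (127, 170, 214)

(30,12,20): 12²+20² = 544 < 900 = 30² → obtuse
(26,159,171): 26²+159² = 25957 < 29241 = 171² → obtuse
(1358,1008,910): 910²+1008² = 1844164 = 1358² → right
(127,170,214): 127²+170² = 45029 < 45796 = 214² → obtuse
3 of the 4 are obtuse.

3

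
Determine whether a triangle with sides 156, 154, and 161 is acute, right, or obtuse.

Compare the square of the longest side to the sum of squares of the other two: 154² + 156² = 48052 > 25921 = 161².

acute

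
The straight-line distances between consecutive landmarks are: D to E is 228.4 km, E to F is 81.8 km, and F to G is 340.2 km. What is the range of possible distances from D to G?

30.0 ≤ DG ≤ 650.4 km

The maximum is all hops collinear in one direction: 228.4 + 81.8 + 340.2 = 650.4.
The longest hop is 340.2; the others sum to 310.2. Folding the others back against it leaves at least 340.2 − 310.2 = 30.0.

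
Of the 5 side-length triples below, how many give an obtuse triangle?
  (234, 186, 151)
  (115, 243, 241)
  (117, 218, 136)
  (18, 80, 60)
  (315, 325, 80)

1

(234,186,151): 151²+186² = 57397 > 54756 = 234² → acute
(115,243,241): 115²+241² = 71306 > 59049 = 243² → acute
(117,218,136): 117²+136² = 32185 < 47524 = 218² → obtuse
(18,80,60): 18+60 ≤ 80, not a triangle
(315,325,80): 80²+315² = 105625 = 325² → right
1 of the 5 is obtuse.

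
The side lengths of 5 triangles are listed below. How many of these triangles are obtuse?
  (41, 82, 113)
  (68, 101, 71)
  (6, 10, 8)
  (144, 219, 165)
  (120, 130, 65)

(41,82,113): 41²+82² = 8405 < 12769 = 113² → obtuse
(68,101,71): 68²+71² = 9665 < 10201 = 101² → obtuse
(6,10,8): 6²+8² = 100 = 10² → right
(144,219,165): 144²+165² = 47961 = 219² → right
(120,130,65): 65²+120² = 18625 > 16900 = 130² → acute
2 of the 5 are obtuse.

2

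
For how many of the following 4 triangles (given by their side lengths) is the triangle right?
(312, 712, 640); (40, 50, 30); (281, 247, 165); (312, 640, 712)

(312,712,640): 312²+640² = 506944 = 712² → right
(40,50,30): 30²+40² = 2500 = 50² → right
(281,247,165): 165²+247² = 88234 > 78961 = 281² → acute
(312,640,712): 312²+640² = 506944 = 712² → right
3 of the 4 are right.

3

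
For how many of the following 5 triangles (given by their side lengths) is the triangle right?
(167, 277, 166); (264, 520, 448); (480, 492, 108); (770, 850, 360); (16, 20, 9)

3

(167,277,166): 166²+167² = 55445 < 76729 = 277² → obtuse
(264,520,448): 264²+448² = 270400 = 520² → right
(480,492,108): 108²+480² = 242064 = 492² → right
(770,850,360): 360²+770² = 722500 = 850² → right
(16,20,9): 9²+16² = 337 < 400 = 20² → obtuse
3 of the 5 are right.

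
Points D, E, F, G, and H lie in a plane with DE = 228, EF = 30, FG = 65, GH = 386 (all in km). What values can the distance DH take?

The maximum is all hops collinear in one direction: 228 + 30 + 65 + 386 = 709.
The longest hop is 386; the others sum to 323. Folding the others back against it leaves at least 386 − 323 = 63.

63 ≤ DH ≤ 709 km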